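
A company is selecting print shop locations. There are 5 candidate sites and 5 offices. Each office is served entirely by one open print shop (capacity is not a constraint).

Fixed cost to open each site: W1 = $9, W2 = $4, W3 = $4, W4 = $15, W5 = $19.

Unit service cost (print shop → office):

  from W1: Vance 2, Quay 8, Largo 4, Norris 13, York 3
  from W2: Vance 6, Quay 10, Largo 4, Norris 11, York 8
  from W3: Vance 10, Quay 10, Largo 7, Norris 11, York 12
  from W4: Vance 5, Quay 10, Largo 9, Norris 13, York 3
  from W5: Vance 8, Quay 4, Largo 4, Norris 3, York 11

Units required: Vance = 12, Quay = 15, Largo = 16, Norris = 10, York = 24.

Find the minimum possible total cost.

For any fixed open set, each office goes to its cheapest open site; total = fixed + service.
{W1, W5}: Vance→W1 2·12=24, Quay→W5 4·15=60, Largo→W1 4·16=64, Norris→W5 3·10=30, York→W1 3·24=72. Service 250; fixed 28; total 278.
{W1, W2, W5}: service 250 + fixed 32 = 282
{W1, W3, W5}: Vance→W1 2·12=24, Quay→W5 4·15=60, Largo→W1 4·16=64, Norris→W5 3·10=30, York→W1 3·24=72. Service 250; fixed 32; total 282.
{W1, W2, W3, W4, W5}: service 250 + fixed 51 = 301
No other subset beats 278.

Minimum total cost: 278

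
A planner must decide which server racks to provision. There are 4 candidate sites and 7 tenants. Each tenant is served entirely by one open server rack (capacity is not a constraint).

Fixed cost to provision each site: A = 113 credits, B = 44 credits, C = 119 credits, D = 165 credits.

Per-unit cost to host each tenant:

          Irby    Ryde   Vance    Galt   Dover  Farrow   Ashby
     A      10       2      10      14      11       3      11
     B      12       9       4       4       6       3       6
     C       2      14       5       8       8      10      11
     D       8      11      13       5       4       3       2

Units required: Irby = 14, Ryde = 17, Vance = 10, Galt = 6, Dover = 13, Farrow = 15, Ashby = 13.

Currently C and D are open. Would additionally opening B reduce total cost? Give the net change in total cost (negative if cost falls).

Yes — net change −6 (cost falls by 6).

Current service cost with {C, D}: 418.
Adding B: each tenant re-picks its cheapest; new service cost 368, saving 50.
Extra fixed cost: 44. Net change = 44 − 50 = -6.
(Totals: 702 → 696.)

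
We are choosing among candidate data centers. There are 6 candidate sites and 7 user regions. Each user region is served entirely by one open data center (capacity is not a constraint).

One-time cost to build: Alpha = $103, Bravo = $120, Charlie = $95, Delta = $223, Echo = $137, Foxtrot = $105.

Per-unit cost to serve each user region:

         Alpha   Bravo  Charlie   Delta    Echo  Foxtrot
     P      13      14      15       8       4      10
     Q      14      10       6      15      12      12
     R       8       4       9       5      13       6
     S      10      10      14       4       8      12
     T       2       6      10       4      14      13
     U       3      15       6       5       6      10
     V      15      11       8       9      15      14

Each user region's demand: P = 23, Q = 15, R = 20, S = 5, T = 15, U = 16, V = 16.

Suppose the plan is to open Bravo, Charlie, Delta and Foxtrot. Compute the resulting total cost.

Total cost: 1185

Each user region is assigned to its cheapest site among the open ones.
{Bravo, Charlie, Delta, Foxtrot}: P→Delta 8·23=184, Q→Charlie 6·15=90, R→Bravo 4·20=80, S→Delta 4·5=20, T→Delta 4·15=60, U→Delta 5·16=80, V→Charlie 8·16=128. Service 642; fixed 543; total 1185.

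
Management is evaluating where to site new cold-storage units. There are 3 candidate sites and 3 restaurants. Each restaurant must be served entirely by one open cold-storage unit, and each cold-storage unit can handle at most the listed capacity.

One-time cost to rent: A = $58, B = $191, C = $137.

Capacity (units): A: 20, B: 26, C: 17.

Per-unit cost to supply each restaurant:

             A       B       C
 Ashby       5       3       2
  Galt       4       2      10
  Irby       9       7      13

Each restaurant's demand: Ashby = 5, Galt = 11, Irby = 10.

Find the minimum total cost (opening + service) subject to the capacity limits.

Minimum total cost: 298

Open {B}: Ashby→B 3·5=15, Galt→B 2·11=22, Irby→B 7·10=70.
Loads: B carries 26/26. Service 107; fixed 191; total 298.
Next best feasible plan costs 356.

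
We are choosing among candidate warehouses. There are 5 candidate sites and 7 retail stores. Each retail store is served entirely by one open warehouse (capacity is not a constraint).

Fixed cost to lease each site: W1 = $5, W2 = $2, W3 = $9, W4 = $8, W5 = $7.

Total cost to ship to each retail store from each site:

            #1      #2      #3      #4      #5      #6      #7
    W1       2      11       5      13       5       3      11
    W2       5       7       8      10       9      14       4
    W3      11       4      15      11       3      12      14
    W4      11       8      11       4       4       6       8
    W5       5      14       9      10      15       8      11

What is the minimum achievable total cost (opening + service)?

Minimum total cost: 43

For any fixed open set, each retail store goes to its cheapest open site; total = fixed + service.
{W1, W2}: #1→W1 2, #2→W2 7, #3→W1 5, #4→W2 10, #5→W1 5, #6→W1 3, #7→W2 4. Service 36; fixed 7; total 43.
{W1, W2, W4}: service 29 + fixed 15 = 44
{W1, W2, W3}: service 31 + fixed 16 = 47
{W1, W2, W3, W4, W5}: #1→W1 2, #2→W3 4, #3→W1 5, #4→W4 4, #5→W3 3, #6→W1 3, #7→W2 4. Service 25; fixed 31; total 56.
No other subset beats 43.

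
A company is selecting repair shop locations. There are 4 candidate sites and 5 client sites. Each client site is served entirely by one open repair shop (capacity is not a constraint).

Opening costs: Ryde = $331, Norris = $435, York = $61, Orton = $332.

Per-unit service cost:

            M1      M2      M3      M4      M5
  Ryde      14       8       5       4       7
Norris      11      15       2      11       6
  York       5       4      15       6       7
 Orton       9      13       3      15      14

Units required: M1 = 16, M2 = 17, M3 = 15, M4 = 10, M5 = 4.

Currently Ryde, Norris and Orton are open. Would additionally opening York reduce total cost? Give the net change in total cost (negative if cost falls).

Current service cost with {Ryde, Norris, Orton}: 374.
Adding York: each client site re-picks its cheapest; new service cost 242, saving 132.
Extra fixed cost: 61. Net change = 61 − 132 = -71.
(Totals: 1472 → 1401.)

Yes — net change −71 (cost falls by 71).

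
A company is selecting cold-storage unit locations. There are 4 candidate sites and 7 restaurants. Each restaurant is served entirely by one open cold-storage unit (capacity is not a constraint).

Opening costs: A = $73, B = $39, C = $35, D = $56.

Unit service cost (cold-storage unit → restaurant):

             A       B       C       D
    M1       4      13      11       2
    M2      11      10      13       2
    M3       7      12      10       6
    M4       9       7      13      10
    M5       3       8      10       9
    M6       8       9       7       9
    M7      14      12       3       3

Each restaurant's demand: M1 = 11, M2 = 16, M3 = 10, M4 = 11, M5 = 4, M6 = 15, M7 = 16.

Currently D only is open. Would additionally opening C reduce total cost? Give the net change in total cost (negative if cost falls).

Current service cost with {D}: 443.
Adding C: each restaurant re-picks its cheapest; new service cost 413, saving 30.
Extra fixed cost: 35. Net change = 35 − 30 = 5.
(Totals: 499 → 504.)

No — net change +5 (cost rises by 5).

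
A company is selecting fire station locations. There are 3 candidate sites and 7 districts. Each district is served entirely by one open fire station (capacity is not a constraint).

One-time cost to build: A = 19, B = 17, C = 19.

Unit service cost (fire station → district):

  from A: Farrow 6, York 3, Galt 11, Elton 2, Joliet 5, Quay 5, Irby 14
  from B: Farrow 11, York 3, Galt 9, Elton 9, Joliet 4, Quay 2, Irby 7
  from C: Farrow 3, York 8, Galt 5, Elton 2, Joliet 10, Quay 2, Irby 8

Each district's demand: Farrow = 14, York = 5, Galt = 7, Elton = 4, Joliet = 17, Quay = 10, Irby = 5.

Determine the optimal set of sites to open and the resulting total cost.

Open B and C; minimum total cost 259.

For any fixed open set, each district goes to its cheapest open site; total = fixed + service.
{B, C}: Farrow→C 3·14=42, York→B 3·5=15, Galt→C 5·7=35, Elton→C 2·4=8, Joliet→B 4·17=68, Quay→B 2·10=20, Irby→B 7·5=35. Service 223; fixed 36; total 259.
{A, B, C}: Farrow→C 3·14=42, York→A 3·5=15, Galt→C 5·7=35, Elton→A 2·4=8, Joliet→B 4·17=68, Quay→B 2·10=20, Irby→B 7·5=35. Service 223; fixed 55; total 278.
{A, C}: Farrow→C 3·14=42, York→A 3·5=15, Galt→C 5·7=35, Elton→A 2·4=8, Joliet→A 5·17=85, Quay→C 2·10=20, Irby→C 8·5=40. Service 245; fixed 38; total 283.
{B}: service 391 + fixed 17 = 408
(All 7 nonempty subsets were checked; B and C is lowest.)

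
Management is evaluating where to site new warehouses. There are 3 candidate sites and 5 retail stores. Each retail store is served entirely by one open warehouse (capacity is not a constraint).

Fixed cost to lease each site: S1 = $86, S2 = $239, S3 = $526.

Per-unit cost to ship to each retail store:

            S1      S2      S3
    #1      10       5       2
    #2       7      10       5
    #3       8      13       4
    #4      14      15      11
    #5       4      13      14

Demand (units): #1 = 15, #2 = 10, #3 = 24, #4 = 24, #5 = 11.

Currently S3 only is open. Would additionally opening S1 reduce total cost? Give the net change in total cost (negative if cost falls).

Current service cost with {S3}: 594.
Adding S1: each retail store re-picks its cheapest; new service cost 484, saving 110.
Extra fixed cost: 86. Net change = 86 − 110 = -24.
(Totals: 1120 → 1096.)

Yes — net change −24 (cost falls by 24).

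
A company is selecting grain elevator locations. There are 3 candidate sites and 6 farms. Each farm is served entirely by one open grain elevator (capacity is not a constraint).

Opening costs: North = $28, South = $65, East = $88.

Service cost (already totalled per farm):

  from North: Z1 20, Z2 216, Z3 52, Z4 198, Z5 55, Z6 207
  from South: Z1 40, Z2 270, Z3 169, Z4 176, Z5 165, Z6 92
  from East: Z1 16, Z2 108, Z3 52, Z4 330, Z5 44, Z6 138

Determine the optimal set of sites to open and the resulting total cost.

For any fixed open set, each farm goes to its cheapest open site; total = fixed + service.
{South, East}: Z1→East 16, Z2→East 108, Z3→East 52, Z4→South 176, Z5→East 44, Z6→South 92. Service 488; fixed 153; total 641.
{North, South, East}: service 488 + fixed 181 = 669
{North, East}: Z1→East 16, Z2→East 108, Z3→North 52, Z4→North 198, Z5→East 44, Z6→East 138. Service 556; fixed 116; total 672.
{North}: service 748 + fixed 28 = 776
No other subset beats 641.

Open South and East; minimum total cost 641.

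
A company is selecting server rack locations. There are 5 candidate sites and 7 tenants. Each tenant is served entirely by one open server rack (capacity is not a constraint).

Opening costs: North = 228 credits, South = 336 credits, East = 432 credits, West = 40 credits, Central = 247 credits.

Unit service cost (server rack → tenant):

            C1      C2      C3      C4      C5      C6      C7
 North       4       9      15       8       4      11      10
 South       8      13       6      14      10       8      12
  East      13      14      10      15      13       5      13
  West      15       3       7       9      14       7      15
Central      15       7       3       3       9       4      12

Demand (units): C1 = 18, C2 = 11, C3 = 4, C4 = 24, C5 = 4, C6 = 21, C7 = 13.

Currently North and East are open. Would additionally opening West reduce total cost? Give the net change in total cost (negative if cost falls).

Current service cost with {North, East}: 654.
Adding West: each tenant re-picks its cheapest; new service cost 576, saving 78.
Extra fixed cost: 40. Net change = 40 − 78 = -38.
(Totals: 1314 → 1276.)

Yes — net change −38 (cost falls by 38).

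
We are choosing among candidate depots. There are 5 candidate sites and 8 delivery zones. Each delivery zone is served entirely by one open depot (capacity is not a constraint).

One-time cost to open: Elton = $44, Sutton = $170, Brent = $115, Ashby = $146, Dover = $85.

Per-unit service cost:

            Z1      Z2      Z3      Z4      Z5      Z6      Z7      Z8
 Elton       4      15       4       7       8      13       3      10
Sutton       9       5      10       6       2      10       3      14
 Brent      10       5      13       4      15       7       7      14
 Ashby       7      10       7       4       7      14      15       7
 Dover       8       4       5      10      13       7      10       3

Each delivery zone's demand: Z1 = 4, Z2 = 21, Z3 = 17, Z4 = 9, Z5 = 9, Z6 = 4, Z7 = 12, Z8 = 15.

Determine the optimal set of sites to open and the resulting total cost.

For any fixed open set, each delivery zone goes to its cheapest open site; total = fixed + service.
{Elton, Dover}: Z1→Elton 4·4=16, Z2→Dover 4·21=84, Z3→Elton 4·17=68, Z4→Elton 7·9=63, Z5→Elton 8·9=72, Z6→Dover 7·4=28, Z7→Elton 3·12=36, Z8→Dover 3·15=45. Service 412; fixed 129; total 541.
{Elton, Brent, Dover}: service 385 + fixed 244 = 629
{Sutton, Dover}: Z1→Dover 8·4=32, Z2→Dover 4·21=84, Z3→Dover 5·17=85, Z4→Sutton 6·9=54, Z5→Sutton 2·9=18, Z6→Dover 7·4=28, Z7→Sutton 3·12=36, Z8→Dover 3·15=45. Service 382; fixed 255; total 637.
{Elton, Sutton, Brent, Ashby, Dover}: service 331 + fixed 560 = 891
No other subset beats 541.

Open Elton and Dover; minimum total cost 541.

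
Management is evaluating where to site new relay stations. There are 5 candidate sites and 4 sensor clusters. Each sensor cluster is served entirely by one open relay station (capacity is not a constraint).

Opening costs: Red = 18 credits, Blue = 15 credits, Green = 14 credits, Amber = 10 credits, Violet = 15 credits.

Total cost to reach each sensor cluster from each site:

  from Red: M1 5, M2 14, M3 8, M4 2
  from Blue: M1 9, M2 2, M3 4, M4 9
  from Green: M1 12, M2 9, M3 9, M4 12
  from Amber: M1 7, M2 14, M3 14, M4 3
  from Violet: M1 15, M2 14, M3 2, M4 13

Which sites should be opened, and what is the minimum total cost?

For any fixed open set, each sensor cluster goes to its cheapest open site; total = fixed + service.
{Blue}: M1→Blue 9, M2→Blue 2, M3→Blue 4, M4→Blue 9. Service 24; fixed 15; total 39.
{Blue, Amber}: M1→Amber 7, M2→Blue 2, M3→Blue 4, M4→Amber 3. Service 16; fixed 25; total 41.
{Red, Blue}: service 13 + fixed 33 = 46
{Red, Blue, Green, Amber, Violet}: M1→Red 5, M2→Blue 2, M3→Violet 2, M4→Red 2. Service 11; fixed 72; total 83.
No other subset beats 39.

Open Blue only; minimum total cost 39.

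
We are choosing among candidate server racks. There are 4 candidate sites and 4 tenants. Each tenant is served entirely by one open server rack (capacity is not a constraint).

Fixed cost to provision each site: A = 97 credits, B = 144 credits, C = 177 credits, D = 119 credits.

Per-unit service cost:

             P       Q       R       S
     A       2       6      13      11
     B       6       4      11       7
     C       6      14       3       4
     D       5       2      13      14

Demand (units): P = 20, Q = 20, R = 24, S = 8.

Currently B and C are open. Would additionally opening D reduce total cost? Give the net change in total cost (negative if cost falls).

Current service cost with {B, C}: 304.
Adding D: each tenant re-picks its cheapest; new service cost 244, saving 60.
Extra fixed cost: 119. Net change = 119 − 60 = 59.
(Totals: 625 → 684.)

No — net change +59 (cost rises by 59).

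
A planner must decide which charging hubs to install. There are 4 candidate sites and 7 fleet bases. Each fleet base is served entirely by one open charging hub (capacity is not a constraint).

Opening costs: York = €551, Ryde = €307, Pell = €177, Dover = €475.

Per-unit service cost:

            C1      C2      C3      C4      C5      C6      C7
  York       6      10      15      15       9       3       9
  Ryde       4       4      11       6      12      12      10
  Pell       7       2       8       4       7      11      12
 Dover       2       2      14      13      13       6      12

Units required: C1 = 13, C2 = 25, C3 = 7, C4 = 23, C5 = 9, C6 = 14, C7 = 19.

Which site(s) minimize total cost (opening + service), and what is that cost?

Open Pell only; minimum total cost 911.

For any fixed open set, each fleet base goes to its cheapest open site; total = fixed + service.
{Pell}: C1→Pell 7·13=91, C2→Pell 2·25=50, C3→Pell 8·7=56, C4→Pell 4·23=92, C5→Pell 7·9=63, C6→Pell 11·14=154, C7→Pell 12·19=228. Service 734; fixed 177; total 911.
{Ryde}: service 833 + fixed 307 = 1140
{Ryde, Pell}: service 657 + fixed 484 = 1141
{York, Ryde, Pell, Dover}: service 500 + fixed 1510 = 2010
No other subset beats 911.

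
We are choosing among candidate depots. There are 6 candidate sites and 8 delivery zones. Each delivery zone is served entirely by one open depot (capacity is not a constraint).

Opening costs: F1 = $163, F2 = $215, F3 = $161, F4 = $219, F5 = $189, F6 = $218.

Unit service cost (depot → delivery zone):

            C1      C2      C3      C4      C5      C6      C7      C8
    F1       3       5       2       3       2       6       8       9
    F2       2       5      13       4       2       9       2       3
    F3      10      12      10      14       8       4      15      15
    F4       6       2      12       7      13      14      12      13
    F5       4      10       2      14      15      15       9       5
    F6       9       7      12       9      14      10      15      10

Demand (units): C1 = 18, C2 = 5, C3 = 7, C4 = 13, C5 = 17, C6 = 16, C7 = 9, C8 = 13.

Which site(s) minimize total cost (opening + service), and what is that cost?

For any fixed open set, each delivery zone goes to its cheapest open site; total = fixed + service.
{F1}: C1→F1 3·18=54, C2→F1 5·5=25, C3→F1 2·7=14, C4→F1 3·13=39, C5→F1 2·17=34, C6→F1 6·16=96, C7→F1 8·9=72, C8→F1 9·13=117. Service 451; fixed 163; total 614.
{F2}: service 439 + fixed 215 = 654
{F1, F2}: service 301 + fixed 378 = 679
{F1, F2, F3, F4, F5, F6}: service 254 + fixed 1165 = 1419
No other subset beats 614.

Open F1 only; minimum total cost 614.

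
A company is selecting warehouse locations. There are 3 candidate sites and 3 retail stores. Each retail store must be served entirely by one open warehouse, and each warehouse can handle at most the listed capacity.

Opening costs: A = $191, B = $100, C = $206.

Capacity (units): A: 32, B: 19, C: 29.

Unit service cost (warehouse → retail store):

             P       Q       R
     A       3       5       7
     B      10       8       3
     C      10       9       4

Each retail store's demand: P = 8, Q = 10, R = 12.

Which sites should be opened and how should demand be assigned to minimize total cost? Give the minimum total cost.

Minimum total cost: 349

Open {A}: P→A 3·8=24, Q→A 5·10=50, R→A 7·12=84.
Loads: A carries 30/32. Service 158; fixed 191; total 349.
Next best feasible plan costs 401.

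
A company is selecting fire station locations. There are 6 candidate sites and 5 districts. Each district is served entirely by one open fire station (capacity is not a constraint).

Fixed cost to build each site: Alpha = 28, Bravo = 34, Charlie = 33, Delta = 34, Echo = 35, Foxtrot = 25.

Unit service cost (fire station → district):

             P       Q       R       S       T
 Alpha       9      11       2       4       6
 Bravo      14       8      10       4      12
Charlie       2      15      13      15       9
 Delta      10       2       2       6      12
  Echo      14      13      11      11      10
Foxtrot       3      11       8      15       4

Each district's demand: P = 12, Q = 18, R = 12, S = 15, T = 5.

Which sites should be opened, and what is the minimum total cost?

Open Alpha, Delta and Foxtrot; minimum total cost 263.

For any fixed open set, each district goes to its cheapest open site; total = fixed + service.
{Alpha, Delta, Foxtrot}: P→Foxtrot 3·12=36, Q→Delta 2·18=36, R→Alpha 2·12=24, S→Alpha 4·15=60, T→Foxtrot 4·5=20. Service 176; fixed 87; total 263.
{Delta, Foxtrot}: service 206 + fixed 59 = 265
{Alpha, Charlie, Delta}: service 174 + fixed 95 = 269
{Alpha, Bravo, Charlie, Delta, Echo, Foxtrot}: P→Charlie 2·12=24, Q→Delta 2·18=36, R→Alpha 2·12=24, S→Alpha 4·15=60, T→Foxtrot 4·5=20. Service 164; fixed 189; total 353.
No other subset beats 263.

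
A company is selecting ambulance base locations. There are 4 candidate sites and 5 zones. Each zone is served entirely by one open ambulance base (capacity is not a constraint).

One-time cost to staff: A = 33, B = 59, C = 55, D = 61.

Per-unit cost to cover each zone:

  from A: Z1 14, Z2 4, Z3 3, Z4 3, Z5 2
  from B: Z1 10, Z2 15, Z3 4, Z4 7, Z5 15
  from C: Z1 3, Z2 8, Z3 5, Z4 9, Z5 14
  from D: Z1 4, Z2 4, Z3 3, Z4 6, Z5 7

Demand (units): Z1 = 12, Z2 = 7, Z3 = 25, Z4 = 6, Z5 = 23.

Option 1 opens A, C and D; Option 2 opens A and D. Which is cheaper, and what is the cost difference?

Option 1: {A, C, D}: Z1→C 3·12=36, Z2→A 4·7=28, Z3→A 3·25=75, Z4→A 3·6=18, Z5→A 2·23=46. Service 203; fixed 149; total 352.
Option 2: {A, D}: Z1→D 4·12=48, Z2→A 4·7=28, Z3→A 3·25=75, Z4→A 3·6=18, Z5→A 2·23=46. Service 215; fixed 94; total 309.
Difference: |352 − 309| = 43.

Option 2 is cheaper by 43.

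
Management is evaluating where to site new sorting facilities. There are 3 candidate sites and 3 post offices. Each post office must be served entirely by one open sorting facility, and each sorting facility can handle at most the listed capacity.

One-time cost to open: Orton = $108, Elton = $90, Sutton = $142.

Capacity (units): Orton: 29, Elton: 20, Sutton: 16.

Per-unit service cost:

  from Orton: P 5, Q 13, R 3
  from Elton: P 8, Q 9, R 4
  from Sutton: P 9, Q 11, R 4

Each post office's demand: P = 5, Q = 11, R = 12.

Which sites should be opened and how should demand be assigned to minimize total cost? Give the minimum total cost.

Minimum total cost: 312

Open {Orton}: P→Orton 5·5=25, Q→Orton 13·11=143, R→Orton 3·12=36.
Loads: Orton carries 28/29. Service 204; fixed 108; total 312.
Next best feasible plan costs 358.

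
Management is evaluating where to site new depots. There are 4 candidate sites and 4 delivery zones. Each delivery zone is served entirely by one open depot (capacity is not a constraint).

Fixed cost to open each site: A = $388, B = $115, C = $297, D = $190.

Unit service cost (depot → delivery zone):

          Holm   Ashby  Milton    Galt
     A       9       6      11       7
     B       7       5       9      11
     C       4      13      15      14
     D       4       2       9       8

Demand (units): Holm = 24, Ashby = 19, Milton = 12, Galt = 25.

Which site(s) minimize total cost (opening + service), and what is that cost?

For any fixed open set, each delivery zone goes to its cheapest open site; total = fixed + service.
{D}: Holm→D 4·24=96, Ashby→D 2·19=38, Milton→D 9·12=108, Galt→D 8·25=200. Service 442; fixed 190; total 632.
{B, D}: Holm→D 4·24=96, Ashby→D 2·19=38, Milton→B 9·12=108, Galt→D 8·25=200. Service 442; fixed 305; total 747.
{B}: service 646 + fixed 115 = 761
{A, B, C, D}: service 417 + fixed 990 = 1407
No other subset beats 632.

Open D only; minimum total cost 632.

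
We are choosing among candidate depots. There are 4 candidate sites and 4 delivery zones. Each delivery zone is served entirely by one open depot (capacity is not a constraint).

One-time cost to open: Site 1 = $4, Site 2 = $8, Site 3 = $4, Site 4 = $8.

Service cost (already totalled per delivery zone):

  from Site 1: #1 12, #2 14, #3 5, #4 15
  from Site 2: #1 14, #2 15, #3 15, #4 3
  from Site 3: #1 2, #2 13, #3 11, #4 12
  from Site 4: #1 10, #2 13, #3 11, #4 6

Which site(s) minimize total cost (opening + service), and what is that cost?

Open Site 1, Site 2 and Site 3; minimum total cost 39.

For any fixed open set, each delivery zone goes to its cheapest open site; total = fixed + service.
{Site 1, Site 2, Site 3}: #1→Site 3 2, #2→Site 3 13, #3→Site 1 5, #4→Site 2 3. Service 23; fixed 16; total 39.
{Site 1, Site 3}: service 32 + fixed 8 = 40
{Site 2, Site 3}: #1→Site 3 2, #2→Site 3 13, #3→Site 3 11, #4→Site 2 3. Service 29; fixed 12; total 41.
{Site 1, Site 2, Site 3, Site 4}: service 23 + fixed 24 = 47
(All 15 nonempty subsets were checked; Site 1, Site 2 and Site 3 is lowest.)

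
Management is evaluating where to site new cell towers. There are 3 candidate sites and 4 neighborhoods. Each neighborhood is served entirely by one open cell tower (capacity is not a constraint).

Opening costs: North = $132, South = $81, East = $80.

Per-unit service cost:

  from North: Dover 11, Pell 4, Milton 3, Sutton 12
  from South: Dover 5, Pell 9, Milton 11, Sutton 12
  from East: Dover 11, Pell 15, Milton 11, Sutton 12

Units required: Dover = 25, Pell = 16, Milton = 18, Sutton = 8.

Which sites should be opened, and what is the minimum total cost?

Open North and South; minimum total cost 552.

For any fixed open set, each neighborhood goes to its cheapest open site; total = fixed + service.
{North, South}: Dover→South 5·25=125, Pell→North 4·16=64, Milton→North 3·18=54, Sutton→North 12·8=96. Service 339; fixed 213; total 552.
{North}: Dover→North 11·25=275, Pell→North 4·16=64, Milton→North 3·18=54, Sutton→North 12·8=96. Service 489; fixed 132; total 621.
{North, South, East}: Dover→South 5·25=125, Pell→North 4·16=64, Milton→North 3·18=54, Sutton→North 12·8=96. Service 339; fixed 293; total 632.
{East}: service 809 + fixed 80 = 889
No other subset beats 552.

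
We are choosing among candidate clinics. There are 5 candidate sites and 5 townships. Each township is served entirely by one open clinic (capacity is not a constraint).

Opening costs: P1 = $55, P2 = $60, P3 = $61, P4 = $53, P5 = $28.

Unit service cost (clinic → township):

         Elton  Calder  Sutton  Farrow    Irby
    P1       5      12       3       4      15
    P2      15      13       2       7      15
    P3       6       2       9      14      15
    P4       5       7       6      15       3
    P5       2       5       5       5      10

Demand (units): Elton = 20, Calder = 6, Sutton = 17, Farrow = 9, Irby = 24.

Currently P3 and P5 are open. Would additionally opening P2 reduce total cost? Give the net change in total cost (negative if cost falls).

Current service cost with {P3, P5}: 422.
Adding P2: each township re-picks its cheapest; new service cost 371, saving 51.
Extra fixed cost: 60. Net change = 60 − 51 = 9.
(Totals: 511 → 520.)

No — net change +9 (cost rises by 9).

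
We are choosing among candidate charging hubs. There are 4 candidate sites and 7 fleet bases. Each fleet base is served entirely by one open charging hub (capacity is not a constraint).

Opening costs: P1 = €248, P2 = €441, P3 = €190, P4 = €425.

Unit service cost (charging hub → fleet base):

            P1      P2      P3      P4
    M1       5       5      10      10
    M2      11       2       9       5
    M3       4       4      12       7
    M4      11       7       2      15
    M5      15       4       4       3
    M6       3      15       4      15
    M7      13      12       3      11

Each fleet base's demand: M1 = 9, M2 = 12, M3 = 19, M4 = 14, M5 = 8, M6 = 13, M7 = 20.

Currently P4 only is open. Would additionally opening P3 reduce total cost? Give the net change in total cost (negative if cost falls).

Current service cost with {P4}: 932.
Adding P3: each fleet base re-picks its cheapest; new service cost 447, saving 485.
Extra fixed cost: 190. Net change = 190 − 485 = -295.
(Totals: 1357 → 1062.)

Yes — net change −295 (cost falls by 295).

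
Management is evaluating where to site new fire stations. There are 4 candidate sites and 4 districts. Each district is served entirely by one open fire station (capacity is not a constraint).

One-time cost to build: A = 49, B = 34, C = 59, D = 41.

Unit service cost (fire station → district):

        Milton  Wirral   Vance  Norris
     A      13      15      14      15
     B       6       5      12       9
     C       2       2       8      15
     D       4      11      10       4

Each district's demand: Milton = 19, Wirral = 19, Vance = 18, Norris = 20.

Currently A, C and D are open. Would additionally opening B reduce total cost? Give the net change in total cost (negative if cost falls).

Current service cost with {A, C, D}: 300.
Adding B: each district re-picks its cheapest; new service cost 300, saving 0.
Extra fixed cost: 34. Net change = 34 − 0 = 34.
(Totals: 449 → 483.)

No — net change +34 (cost rises by 34).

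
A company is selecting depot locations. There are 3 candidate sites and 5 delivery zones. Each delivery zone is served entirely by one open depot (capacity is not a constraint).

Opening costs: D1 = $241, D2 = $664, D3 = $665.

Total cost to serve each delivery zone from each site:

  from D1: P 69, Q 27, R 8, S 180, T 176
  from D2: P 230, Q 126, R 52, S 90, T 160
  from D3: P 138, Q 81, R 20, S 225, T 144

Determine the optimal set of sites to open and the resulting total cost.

Open D1 only; minimum total cost 701.

For any fixed open set, each delivery zone goes to its cheapest open site; total = fixed + service.
{D1}: P→D1 69, Q→D1 27, R→D1 8, S→D1 180, T→D1 176. Service 460; fixed 241; total 701.
{D1, D2}: service 354 + fixed 905 = 1259
{D3}: service 608 + fixed 665 = 1273
{D1, D2, D3}: P→D1 69, Q→D1 27, R→D1 8, S→D2 90, T→D3 144. Service 338; fixed 1570; total 1908.
No other subset beats 701.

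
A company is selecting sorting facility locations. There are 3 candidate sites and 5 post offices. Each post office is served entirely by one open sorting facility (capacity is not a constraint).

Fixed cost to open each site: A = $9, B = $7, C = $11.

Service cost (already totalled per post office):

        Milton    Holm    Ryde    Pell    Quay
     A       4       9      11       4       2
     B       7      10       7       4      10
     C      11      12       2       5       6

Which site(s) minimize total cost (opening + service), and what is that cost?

For any fixed open set, each post office goes to its cheapest open site; total = fixed + service.
{A}: Milton→A 4, Holm→A 9, Ryde→A 11, Pell→A 4, Quay→A 2. Service 30; fixed 9; total 39.
{A, C}: Milton→A 4, Holm→A 9, Ryde→C 2, Pell→A 4, Quay→A 2. Service 21; fixed 20; total 41.
{A, B}: service 26 + fixed 16 = 42
{A, B, C}: Milton→A 4, Holm→A 9, Ryde→C 2, Pell→A 4, Quay→A 2. Service 21; fixed 27; total 48.
No other subset beats 39.

Open A only; minimum total cost 39.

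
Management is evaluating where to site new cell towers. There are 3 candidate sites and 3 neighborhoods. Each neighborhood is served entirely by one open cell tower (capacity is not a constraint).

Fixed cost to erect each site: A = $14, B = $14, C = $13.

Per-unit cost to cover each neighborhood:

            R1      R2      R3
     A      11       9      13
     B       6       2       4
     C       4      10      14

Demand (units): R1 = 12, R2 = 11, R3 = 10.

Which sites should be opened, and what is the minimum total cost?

For any fixed open set, each neighborhood goes to its cheapest open site; total = fixed + service.
{B, C}: R1→C 4·12=48, R2→B 2·11=22, R3→B 4·10=40. Service 110; fixed 27; total 137.
{B}: service 134 + fixed 14 = 148
{A, B, C}: R1→C 4·12=48, R2→B 2·11=22, R3→B 4·10=40. Service 110; fixed 41; total 151.
{C}: service 298 + fixed 13 = 311
No other subset beats 137.

Open B and C; minimum total cost 137.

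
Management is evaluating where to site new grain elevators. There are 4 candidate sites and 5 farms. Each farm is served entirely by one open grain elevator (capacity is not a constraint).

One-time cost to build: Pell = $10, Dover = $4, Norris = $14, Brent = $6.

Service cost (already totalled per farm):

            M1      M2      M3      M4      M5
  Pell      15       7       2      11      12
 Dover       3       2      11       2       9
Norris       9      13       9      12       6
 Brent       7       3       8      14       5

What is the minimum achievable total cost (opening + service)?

For any fixed open set, each farm goes to its cheapest open site; total = fixed + service.
{Dover, Brent}: M1→Dover 3, M2→Dover 2, M3→Brent 8, M4→Dover 2, M5→Brent 5. Service 20; fixed 10; total 30.
{Dover}: service 27 + fixed 4 = 31
{Pell, Dover}: service 18 + fixed 14 = 32
{Pell, Dover, Norris, Brent}: M1→Dover 3, M2→Dover 2, M3→Pell 2, M4→Dover 2, M5→Brent 5. Service 14; fixed 34; total 48.
No other subset beats 30.

Minimum total cost: 30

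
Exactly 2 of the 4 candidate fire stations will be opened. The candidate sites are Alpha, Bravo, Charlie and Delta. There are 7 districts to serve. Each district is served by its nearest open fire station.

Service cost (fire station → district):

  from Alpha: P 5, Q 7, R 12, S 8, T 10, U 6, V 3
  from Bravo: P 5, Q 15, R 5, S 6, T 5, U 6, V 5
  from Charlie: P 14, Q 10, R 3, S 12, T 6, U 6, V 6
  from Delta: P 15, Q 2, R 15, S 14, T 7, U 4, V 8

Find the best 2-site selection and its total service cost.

Choose Bravo and Delta; total service cost 32.

With exactly 2 open, each district uses its cheapest among the chosen.
{Bravo, Delta}: P→Bravo 5, Q→Delta 2, R→Bravo 5, S→Bravo 6, T→Bravo 5, U→Delta 4, V→Bravo 5. Service cost 32.
{Alpha, Bravo}: service cost 37
{Alpha, Charlie}: service cost 38
Among all 6 size-2 choices, {Bravo, Delta} is lowest.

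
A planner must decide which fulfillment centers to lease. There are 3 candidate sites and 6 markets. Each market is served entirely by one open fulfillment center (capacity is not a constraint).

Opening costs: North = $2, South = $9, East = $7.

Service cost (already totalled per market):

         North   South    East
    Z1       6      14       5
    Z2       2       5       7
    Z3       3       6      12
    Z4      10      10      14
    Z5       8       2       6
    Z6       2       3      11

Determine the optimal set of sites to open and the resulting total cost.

For any fixed open set, each market goes to its cheapest open site; total = fixed + service.
{North}: Z1→North 6, Z2→North 2, Z3→North 3, Z4→North 10, Z5→North 8, Z6→North 2. Service 31; fixed 2; total 33.
{North, South}: service 25 + fixed 11 = 36
{North, East}: Z1→East 5, Z2→North 2, Z3→North 3, Z4→North 10, Z5→East 6, Z6→North 2. Service 28; fixed 9; total 37.
{North, South, East}: service 24 + fixed 18 = 42
No other subset beats 33.

Open North only; minimum total cost 33.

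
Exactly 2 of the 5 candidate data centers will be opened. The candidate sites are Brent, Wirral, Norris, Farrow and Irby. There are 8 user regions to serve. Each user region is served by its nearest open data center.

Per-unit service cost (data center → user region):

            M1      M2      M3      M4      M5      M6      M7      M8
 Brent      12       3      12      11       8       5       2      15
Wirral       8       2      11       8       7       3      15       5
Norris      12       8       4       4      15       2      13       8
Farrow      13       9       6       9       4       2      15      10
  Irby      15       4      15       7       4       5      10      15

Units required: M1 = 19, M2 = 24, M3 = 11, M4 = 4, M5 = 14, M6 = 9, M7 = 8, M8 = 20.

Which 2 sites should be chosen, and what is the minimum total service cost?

With exactly 2 open, each user region uses its cheapest among the chosen.
{Wirral, Norris}: M1→Wirral 8·19=152, M2→Wirral 2·24=48, M3→Norris 4·11=44, M4→Norris 4·4=16, M5→Wirral 7·14=98, M6→Norris 2·9=18, M7→Norris 13·8=104, M8→Wirral 5·20=100. Service cost 580.
{Wirral, Farrow}: service cost 592
{Brent, Wirral}: service cost 594
Among all 10 size-2 choices, {Wirral, Norris} is lowest.

Choose Wirral and Norris; total service cost 580.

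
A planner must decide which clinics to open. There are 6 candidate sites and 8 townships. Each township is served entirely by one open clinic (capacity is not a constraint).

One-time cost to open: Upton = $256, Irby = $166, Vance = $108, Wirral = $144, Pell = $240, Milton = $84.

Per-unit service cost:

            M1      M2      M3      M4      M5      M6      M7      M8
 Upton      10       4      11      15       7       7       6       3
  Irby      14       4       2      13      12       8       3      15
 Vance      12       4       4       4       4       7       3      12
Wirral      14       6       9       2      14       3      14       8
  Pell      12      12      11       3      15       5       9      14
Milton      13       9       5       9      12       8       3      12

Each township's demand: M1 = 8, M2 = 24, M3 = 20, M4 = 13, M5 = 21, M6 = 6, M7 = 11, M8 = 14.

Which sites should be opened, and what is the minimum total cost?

For any fixed open set, each township goes to its cheapest open site; total = fixed + service.
{Vance}: M1→Vance 12·8=96, M2→Vance 4·24=96, M3→Vance 4·20=80, M4→Vance 4·13=52, M5→Vance 4·21=84, M6→Vance 7·6=42, M7→Vance 3·11=33, M8→Vance 12·14=168. Service 651; fixed 108; total 759.
{Vance, Wirral}: M1→Vance 12·8=96, M2→Vance 4·24=96, M3→Vance 4·20=80, M4→Wirral 2·13=26, M5→Vance 4·21=84, M6→Wirral 3·6=18, M7→Vance 3·11=33, M8→Wirral 8·14=112. Service 545; fixed 252; total 797.
{Vance, Milton}: M1→Vance 12·8=96, M2→Vance 4·24=96, M3→Vance 4·20=80, M4→Vance 4·13=52, M5→Vance 4·21=84, M6→Vance 7·6=42, M7→Vance 3·11=33, M8→Vance 12·14=168. Service 651; fixed 192; total 843.
{Upton, Irby, Vance, Wirral, Pell, Milton}: service 419 + fixed 998 = 1417
No other subset beats 759.

Open Vance only; minimum total cost 759.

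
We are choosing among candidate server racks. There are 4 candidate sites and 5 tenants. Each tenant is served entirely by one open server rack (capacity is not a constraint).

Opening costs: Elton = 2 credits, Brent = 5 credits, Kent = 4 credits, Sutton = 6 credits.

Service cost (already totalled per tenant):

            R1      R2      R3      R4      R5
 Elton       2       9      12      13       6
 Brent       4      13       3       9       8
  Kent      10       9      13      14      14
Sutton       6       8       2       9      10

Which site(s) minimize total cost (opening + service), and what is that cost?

Open Elton and Sutton; minimum total cost 35.

For any fixed open set, each tenant goes to its cheapest open site; total = fixed + service.
{Elton, Sutton}: R1→Elton 2, R2→Sutton 8, R3→Sutton 2, R4→Sutton 9, R5→Elton 6. Service 27; fixed 8; total 35.
{Elton, Brent}: service 29 + fixed 7 = 36
{Elton, Kent, Sutton}: R1→Elton 2, R2→Sutton 8, R3→Sutton 2, R4→Sutton 9, R5→Elton 6. Service 27; fixed 12; total 39.
{Elton, Brent, Kent, Sutton}: service 27 + fixed 17 = 44
(All 15 nonempty subsets were checked; Elton and Sutton is lowest.)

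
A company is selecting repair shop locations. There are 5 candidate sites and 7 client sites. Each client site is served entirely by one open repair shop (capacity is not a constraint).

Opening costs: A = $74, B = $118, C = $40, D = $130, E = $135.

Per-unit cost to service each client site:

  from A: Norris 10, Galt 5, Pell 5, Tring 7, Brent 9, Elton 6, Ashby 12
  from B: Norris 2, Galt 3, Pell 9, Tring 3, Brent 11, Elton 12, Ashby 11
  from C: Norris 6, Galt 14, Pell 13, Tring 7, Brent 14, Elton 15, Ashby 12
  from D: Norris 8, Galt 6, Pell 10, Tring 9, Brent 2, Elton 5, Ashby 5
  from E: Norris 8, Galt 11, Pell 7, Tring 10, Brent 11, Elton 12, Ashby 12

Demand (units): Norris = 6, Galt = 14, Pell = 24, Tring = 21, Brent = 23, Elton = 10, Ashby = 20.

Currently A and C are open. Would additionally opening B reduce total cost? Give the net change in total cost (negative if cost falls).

Current service cost with {A, C}: 880.
Adding B: each client site re-picks its cheapest; new service cost 724, saving 156.
Extra fixed cost: 118. Net change = 118 − 156 = -38.
(Totals: 994 → 956.)

Yes — net change −38 (cost falls by 38).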